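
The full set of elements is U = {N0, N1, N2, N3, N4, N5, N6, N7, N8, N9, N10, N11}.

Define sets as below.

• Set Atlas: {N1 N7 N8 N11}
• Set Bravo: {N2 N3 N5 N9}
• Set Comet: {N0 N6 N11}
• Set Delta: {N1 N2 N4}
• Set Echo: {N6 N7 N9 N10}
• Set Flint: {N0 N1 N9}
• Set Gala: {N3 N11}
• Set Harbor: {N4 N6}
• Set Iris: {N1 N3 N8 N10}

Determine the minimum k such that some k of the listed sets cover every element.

Atlas and Bravo and Comet and Echo and Harbor together: Atlas ∪ Bravo ∪ Comet ∪ Echo ∪ Harbor = {N0, N1, N2, N3, N4, N5, N6, N7, N8, N9, N10, N11} — every element is covered.
No 4 of the 9 sets cover everything (all 126 combinations miss at least one element), so 5 is optimal.

5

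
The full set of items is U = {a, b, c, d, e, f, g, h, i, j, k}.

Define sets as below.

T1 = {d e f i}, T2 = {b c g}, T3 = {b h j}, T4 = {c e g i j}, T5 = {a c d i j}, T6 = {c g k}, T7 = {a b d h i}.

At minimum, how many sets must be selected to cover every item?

4

Take {T1, T3, T6, T7}. Their union is {a, b, c, d, e, f, g, h, i, j, k}, which is all 11 items.
Only T1 contains f, so T1 is forced; the remaining 7 items need at least 3 more sets (each remaining set adds at most 3) — so at least 4 sets are needed, and 4 is optimal.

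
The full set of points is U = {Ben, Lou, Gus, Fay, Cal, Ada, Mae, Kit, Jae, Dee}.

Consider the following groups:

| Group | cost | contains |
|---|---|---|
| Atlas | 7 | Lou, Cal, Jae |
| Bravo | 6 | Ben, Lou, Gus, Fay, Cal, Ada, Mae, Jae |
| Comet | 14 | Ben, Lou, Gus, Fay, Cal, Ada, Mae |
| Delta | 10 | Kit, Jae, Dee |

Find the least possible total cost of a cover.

Bravo, Delta together cover every point (Bravo ∪ Delta = {Ben, Lou, Gus, Fay, Cal, Ada, Mae, Kit, Jae, Dee}); total cost 6 + 10 = 16.
No covering selection has total cost below 16.

16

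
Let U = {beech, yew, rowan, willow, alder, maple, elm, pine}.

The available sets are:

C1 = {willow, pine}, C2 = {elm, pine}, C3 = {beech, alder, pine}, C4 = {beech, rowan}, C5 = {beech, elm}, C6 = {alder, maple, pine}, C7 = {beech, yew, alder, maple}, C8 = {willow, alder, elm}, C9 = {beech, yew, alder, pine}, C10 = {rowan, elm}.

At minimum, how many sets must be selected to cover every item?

3

C1, C7, and C10 cover everything between them: the union {beech, yew, rowan, willow, alder, maple, elm, pine} is all of U.
No 2 of the 10 sets cover everything (all 45 combinations miss at least one item), so 3 is optimal.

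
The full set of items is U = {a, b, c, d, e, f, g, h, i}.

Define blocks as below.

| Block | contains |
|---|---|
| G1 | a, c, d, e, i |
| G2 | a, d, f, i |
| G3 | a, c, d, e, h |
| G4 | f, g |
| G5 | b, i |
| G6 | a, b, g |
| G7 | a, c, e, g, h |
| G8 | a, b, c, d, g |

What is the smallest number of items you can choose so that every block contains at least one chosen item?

The 3 items {b, e, f} hit every block.
The blocks G3, G4, G5 are pairwise disjoint, so any hitting set needs a separate item for each — at least 3. Hence 3 is optimal.

3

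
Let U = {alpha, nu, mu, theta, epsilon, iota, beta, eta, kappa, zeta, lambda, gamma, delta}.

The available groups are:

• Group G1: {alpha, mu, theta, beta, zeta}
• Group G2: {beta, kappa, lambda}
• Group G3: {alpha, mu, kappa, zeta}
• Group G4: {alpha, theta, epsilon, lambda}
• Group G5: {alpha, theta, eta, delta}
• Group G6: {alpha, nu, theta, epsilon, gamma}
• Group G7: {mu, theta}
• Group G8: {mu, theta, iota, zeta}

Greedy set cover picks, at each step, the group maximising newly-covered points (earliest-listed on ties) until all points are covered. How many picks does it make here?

5

Greedy: pick G1 (covers 5 new) → pick G6 (covers 3 new) → pick G2 (covers 2 new) → pick G5 (covers 2 new) → pick G8 (covers 1 new). Total picks: 5.
(The true minimum cover uses only 4 groups, so greedy is not optimal here.)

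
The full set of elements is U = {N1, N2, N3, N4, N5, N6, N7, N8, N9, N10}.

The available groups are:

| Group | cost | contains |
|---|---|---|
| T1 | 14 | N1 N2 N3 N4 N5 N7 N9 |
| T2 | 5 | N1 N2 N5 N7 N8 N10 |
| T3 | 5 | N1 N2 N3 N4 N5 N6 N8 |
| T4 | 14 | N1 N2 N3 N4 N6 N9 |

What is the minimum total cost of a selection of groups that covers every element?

T2, T4 together cover every element (T2 ∪ T4 = {N1, N2, N3, N4, N5, N6, N7, N8, N9, N10}); total cost 5 + 14 = 19.
The greedy pick T3, T2, T1 costs 24; no covering selection beats 19.

19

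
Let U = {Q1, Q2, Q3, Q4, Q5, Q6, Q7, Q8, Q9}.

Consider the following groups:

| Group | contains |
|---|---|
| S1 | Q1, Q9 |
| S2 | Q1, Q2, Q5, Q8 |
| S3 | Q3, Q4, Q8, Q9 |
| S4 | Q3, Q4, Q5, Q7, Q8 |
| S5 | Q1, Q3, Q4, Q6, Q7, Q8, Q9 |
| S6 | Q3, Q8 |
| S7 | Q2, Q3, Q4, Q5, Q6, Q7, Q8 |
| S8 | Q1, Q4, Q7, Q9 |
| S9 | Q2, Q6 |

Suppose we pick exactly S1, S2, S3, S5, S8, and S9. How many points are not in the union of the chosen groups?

0

Union of S1, S2, S3, S5, S8, S9 = {Q1, Q2, Q3, Q4, Q5, Q6, Q7, Q8, Q9} — that's every point, so 0 are uncovered.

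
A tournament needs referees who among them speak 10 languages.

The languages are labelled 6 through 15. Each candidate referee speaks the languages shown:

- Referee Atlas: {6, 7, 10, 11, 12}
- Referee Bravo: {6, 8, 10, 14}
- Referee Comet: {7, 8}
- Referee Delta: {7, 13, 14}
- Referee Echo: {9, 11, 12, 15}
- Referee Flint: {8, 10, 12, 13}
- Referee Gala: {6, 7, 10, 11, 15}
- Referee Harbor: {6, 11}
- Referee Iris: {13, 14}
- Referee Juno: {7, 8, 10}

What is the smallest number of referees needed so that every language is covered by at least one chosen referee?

Take {Bravo, Delta, Echo}. Their union is {6, 7, 8, 9, 10, 11, 12, 13, 14, 15}, which is all 10 languages.
Only Echo contains 9, so Echo is forced; the remaining 6 languages need at least 2 more referees (each remaining referee adds at most 4) — so at least 3 referees are needed, and 3 is optimal.

3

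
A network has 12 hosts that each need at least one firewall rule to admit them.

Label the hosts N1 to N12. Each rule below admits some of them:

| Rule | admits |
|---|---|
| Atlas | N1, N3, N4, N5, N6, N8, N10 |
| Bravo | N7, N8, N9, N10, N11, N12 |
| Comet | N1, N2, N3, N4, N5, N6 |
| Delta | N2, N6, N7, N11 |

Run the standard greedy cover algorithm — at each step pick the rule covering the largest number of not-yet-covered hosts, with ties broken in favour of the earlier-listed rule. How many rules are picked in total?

3

Greedy: pick Atlas (covers 7 new) → pick Bravo (covers 4 new) → pick Comet (covers 1 new). Total picks: 3.
(The true minimum cover uses only 2 rules, so greedy is not optimal here.)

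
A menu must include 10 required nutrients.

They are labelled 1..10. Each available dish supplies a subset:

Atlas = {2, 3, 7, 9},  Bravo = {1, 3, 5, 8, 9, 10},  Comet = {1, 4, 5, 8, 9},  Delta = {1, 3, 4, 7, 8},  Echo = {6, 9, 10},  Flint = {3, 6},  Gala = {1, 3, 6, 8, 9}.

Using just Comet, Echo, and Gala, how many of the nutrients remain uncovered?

2

Union of Comet, Echo, Gala = {1, 3, 4, 5, 6, 8, 9, 10}.
Not covered: 2, 7 — 2 nutrients.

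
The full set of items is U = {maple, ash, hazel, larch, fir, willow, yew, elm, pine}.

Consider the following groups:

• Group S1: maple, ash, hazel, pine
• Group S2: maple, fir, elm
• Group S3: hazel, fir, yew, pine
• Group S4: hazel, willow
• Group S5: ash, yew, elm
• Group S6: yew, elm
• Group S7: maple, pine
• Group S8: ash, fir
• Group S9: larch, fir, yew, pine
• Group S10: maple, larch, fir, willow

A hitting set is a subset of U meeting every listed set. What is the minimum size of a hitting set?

4

The 4 items {hazel, fir, elm, pine} hit every group.
The groups S4, S6, S7, S8 are pairwise disjoint, so any hitting set needs a separate item for each — at least 4. Hence 4 is optimal.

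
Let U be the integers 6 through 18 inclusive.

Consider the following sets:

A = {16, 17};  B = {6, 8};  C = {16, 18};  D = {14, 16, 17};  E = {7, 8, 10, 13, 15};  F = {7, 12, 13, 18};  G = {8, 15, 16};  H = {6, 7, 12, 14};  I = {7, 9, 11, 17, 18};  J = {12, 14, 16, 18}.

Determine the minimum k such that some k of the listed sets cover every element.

4

E, G, H, and I cover everything between them: the union {6, 7, 8, 9, 10, 11, 12, 13, 14, 15, 16, 17, 18} is all of U.
No 3 of the 10 sets cover everything (all 120 combinations miss at least one element), so 4 is optimal.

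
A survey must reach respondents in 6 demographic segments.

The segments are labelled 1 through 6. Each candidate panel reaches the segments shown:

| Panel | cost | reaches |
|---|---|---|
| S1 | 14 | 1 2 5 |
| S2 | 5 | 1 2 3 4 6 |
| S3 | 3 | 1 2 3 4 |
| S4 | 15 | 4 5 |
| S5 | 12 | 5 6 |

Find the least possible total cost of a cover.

S3, S5 together cover every segment (S3 ∪ S5 = {1, 2, 3, 4, 5, 6}); total cost 3 + 12 = 15.
The greedy pick S3, S2, S5 costs 20; no covering selection beats 15.

15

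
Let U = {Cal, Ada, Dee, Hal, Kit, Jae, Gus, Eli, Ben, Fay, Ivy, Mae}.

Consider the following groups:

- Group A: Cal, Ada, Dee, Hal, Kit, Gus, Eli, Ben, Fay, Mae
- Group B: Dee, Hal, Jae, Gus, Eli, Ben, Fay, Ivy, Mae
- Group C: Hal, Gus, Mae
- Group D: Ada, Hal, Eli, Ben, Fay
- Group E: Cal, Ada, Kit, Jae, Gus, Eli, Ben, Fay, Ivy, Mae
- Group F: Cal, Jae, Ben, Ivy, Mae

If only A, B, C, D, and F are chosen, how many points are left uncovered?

0

Union of A, B, C, D, F = {Cal, Ada, Dee, Hal, Kit, Jae, Gus, Eli, Ben, Fay, Ivy, Mae} — that's every point, so 0 are uncovered.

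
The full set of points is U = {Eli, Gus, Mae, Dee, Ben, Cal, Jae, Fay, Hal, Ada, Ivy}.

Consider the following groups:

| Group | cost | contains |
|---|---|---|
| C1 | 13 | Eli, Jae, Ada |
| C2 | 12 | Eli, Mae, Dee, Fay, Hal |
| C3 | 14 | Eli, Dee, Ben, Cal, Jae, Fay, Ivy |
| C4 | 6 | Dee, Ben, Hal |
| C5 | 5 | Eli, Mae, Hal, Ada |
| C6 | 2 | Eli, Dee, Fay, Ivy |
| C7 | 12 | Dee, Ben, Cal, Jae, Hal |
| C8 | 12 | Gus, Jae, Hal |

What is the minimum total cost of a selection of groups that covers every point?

31

C3, C5, C8 together cover every point (C3 ∪ C5 ∪ C8 = {Eli, Gus, Mae, Dee, Ben, Cal, Jae, Fay, Hal, Ada, Ivy}); total cost 14 + 5 + 12 = 31.
No covering selection has total cost below 31.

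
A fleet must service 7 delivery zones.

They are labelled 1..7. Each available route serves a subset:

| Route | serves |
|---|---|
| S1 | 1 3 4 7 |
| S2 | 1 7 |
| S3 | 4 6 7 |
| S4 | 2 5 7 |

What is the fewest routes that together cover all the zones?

Take {S1, S3, S4}. Their union is {1, 2, 3, 4, 5, 6, 7}, which is all 7 zones.
Only S4 contains 2, so S4 is forced; the remaining 4 zones need at least 2 more routes (each remaining route adds at most 3) — so at least 3 routes are needed, and 3 is optimal.

3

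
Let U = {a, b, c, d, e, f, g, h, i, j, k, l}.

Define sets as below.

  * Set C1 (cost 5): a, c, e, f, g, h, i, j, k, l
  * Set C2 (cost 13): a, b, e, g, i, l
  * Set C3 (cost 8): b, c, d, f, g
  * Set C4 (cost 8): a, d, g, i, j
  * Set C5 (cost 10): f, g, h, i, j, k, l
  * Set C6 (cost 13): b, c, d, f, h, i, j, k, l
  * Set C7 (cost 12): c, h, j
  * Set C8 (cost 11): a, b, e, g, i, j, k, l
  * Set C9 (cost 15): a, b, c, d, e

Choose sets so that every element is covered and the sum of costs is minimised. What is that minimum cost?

13

C1, C3 together cover every element (C1 ∪ C3 = {a, b, c, d, e, f, g, h, i, j, k, l}); total cost 5 + 8 = 13.
No covering selection has total cost below 13.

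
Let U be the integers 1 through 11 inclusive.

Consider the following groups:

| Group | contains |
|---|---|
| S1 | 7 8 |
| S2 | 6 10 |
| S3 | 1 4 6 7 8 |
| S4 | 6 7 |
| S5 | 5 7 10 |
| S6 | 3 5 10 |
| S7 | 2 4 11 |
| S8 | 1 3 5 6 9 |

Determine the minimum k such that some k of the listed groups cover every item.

4

S3 and S6 and S7 and S8 together: S3 ∪ S6 ∪ S7 ∪ S8 = {1, 2, 3, 4, 5, 6, 7, 8, 9, 10, 11} — every item is covered.
No 3 of the 8 groups cover everything (all 56 combinations miss at least one item), so 4 is optimal.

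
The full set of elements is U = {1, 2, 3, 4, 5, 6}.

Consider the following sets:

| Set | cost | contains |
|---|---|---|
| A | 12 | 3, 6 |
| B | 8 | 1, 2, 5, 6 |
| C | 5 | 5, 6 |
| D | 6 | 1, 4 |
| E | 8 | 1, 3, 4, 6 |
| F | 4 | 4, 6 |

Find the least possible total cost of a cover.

16

B, E together cover every element (B ∪ E = {1, 2, 3, 4, 5, 6}); total cost 8 + 8 = 16.
No covering selection has total cost below 16.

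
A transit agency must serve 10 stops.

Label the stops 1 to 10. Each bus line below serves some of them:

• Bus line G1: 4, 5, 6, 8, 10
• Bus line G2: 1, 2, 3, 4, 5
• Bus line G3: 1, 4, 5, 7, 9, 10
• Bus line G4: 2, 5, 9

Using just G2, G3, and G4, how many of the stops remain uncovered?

2

Union of G2, G3, G4 = {1, 2, 3, 4, 5, 7, 9, 10}.
Not covered: 6, 8 — 2 stops.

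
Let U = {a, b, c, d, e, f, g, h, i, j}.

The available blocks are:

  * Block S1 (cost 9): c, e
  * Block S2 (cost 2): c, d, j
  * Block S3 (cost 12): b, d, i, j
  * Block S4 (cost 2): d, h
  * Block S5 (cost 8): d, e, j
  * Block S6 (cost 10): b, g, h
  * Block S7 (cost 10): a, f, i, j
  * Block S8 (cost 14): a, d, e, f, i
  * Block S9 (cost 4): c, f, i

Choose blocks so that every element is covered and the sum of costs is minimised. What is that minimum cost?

S2, S6, S8 together cover every element (S2 ∪ S6 ∪ S8 = {a, b, c, d, e, f, g, h, i, j}); total cost 2 + 10 + 14 = 26.
The greedy pick S2, S4, S9, S6, S8 costs 32; no covering selection beats 26.

26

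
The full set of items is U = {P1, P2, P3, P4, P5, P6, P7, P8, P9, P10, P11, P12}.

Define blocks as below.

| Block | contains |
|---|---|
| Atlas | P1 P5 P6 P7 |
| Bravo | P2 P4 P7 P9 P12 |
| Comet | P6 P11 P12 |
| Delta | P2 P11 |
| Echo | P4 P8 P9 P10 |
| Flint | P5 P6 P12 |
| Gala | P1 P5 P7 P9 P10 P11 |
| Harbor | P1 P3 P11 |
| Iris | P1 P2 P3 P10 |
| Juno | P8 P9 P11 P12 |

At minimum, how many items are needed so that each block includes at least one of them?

4

Take H = {P1, P10, P11, P12}. Each listed block contains at least one of these, so H is a hitting set of size 4.
No choice of 3 items meets every block, so 4 is the minimum.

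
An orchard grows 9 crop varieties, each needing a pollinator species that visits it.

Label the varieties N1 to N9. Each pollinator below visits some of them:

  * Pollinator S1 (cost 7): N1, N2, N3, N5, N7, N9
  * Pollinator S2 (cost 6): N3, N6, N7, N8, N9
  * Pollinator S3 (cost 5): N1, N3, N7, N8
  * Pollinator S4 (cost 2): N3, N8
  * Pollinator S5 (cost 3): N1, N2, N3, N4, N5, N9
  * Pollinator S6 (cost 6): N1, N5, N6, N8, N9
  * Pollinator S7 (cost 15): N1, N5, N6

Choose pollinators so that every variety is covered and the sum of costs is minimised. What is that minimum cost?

9

S2, S5 together cover every variety (S2 ∪ S5 = {N1, N2, N3, N4, N5, N6, N7, N8, N9}); total cost 6 + 3 = 9.
No covering selection has total cost below 9.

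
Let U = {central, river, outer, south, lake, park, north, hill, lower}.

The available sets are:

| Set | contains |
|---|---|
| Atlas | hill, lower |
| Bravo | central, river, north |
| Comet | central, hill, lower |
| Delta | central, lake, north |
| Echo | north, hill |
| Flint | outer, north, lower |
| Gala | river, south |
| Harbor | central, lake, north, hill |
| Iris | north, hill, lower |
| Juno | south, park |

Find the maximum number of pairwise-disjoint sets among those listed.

3

Atlas, Delta, Gala are pairwise disjoint (Atlas={hill,lower}; Delta={central,lake,north}; Gala={river,south}).
Every remaining set overlaps one of these, and no 4 of the listed sets are pairwise disjoint, so 3 is the maximum.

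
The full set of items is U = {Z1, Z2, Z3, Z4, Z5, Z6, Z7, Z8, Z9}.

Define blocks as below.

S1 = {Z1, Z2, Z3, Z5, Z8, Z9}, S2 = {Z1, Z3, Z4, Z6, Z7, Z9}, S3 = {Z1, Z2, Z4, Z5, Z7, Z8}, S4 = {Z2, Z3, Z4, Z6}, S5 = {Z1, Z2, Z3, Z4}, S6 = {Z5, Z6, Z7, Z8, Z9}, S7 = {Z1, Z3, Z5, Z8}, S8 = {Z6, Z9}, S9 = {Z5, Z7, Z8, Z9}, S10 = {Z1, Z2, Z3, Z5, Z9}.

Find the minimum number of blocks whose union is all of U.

Take {S2, S3}. Their union is {Z1, Z2, Z3, Z4, Z5, Z6, Z7, Z8, Z9}, which is all 9 items.
No single block has all 9 items (the largest, S1, has 6), so 2 is optimal.

2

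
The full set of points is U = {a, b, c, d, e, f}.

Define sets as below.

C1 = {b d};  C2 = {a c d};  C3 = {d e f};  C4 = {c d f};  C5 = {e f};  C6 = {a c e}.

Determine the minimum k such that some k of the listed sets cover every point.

Take {C1, C5, C6}. Their union is {a, b, c, d, e, f}, which is all 6 points.
Only C1 contains b, so C1 is forced; the remaining 4 points need at least 2 more sets (each remaining set adds at most 3) — so at least 3 sets are needed, and 3 is optimal.

3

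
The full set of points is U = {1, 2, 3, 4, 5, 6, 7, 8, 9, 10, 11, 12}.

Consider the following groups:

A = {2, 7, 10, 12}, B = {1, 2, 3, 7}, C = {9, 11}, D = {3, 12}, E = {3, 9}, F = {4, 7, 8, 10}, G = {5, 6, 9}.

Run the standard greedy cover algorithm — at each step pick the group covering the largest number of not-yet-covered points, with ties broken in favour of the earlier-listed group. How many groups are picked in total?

5

Greedy: pick A (covers 4 new) → pick G (covers 3 new) → pick B (covers 2 new) → pick F (covers 2 new) → pick C (covers 1 new). Total picks: 5.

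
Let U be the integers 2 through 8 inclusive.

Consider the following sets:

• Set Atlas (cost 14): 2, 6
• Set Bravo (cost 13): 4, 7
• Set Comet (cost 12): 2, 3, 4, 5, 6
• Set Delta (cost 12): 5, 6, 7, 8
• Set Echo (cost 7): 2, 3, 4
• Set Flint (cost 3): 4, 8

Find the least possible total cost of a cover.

Delta, Echo together cover every element (Delta ∪ Echo = {2, 3, 4, 5, 6, 7, 8}); total cost 12 + 7 = 19.
The greedy pick Flint, Comet, Delta costs 27; no covering selection beats 19.

19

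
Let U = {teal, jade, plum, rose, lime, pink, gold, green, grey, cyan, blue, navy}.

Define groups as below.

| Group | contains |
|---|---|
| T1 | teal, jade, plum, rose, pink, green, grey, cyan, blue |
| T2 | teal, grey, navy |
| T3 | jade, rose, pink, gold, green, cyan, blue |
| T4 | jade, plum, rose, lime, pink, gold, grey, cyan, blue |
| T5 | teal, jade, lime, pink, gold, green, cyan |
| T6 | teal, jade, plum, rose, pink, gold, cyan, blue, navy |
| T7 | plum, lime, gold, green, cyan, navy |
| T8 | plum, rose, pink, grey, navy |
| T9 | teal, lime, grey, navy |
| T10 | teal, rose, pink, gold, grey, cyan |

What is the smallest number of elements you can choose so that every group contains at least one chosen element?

H = {pink, navy} meets every group (each contains at least one member of H), and |H| = 2.
The groups T2, T3 are pairwise disjoint, so any hitting set needs a separate element for each — at least 2. Hence 2 is optimal.

2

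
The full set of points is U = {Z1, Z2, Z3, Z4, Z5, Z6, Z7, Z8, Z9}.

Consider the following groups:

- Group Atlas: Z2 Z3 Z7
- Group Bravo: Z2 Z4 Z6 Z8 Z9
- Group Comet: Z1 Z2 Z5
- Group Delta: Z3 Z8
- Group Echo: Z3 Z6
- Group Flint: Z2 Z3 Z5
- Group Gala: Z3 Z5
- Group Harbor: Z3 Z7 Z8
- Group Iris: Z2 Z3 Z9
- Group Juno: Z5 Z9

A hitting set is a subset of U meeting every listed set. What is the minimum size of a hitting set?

3

Take H = {Z2, Z3, Z5}. Each listed group contains at least one of these, so H is a hitting set of size 3.
No choice of 2 points meets every group, so 3 is the minimum.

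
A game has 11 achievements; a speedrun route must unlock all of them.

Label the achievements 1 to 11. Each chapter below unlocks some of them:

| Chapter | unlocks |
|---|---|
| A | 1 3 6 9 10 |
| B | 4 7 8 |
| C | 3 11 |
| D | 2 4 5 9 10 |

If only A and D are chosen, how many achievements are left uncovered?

Union of A, D = {1, 2, 3, 4, 5, 6, 9, 10}.
Not covered: 7, 8, 11 — 3 achievements.

3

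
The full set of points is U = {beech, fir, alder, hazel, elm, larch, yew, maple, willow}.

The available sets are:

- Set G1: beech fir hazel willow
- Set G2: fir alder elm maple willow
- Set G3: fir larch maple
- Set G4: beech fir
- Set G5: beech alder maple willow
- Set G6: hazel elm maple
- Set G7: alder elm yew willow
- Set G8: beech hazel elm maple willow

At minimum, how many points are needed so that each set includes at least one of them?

Take H = {fir, maple, willow}. Each listed set contains at least one of these, so H is a hitting set of size 3.
No choice of 2 points meets every set, so 3 is the minimum.

3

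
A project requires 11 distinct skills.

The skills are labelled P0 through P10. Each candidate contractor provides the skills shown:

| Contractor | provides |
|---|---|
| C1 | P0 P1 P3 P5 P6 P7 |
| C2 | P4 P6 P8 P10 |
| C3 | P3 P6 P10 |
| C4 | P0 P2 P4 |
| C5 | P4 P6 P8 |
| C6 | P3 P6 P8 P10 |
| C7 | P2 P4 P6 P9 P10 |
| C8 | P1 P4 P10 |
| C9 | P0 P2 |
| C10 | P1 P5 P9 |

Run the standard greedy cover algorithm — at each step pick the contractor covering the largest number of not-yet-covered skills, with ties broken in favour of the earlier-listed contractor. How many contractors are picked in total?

Greedy: pick C1 (covers 6 new) → pick C7 (covers 4 new) → pick C2 (covers 1 new). Total picks: 3.

3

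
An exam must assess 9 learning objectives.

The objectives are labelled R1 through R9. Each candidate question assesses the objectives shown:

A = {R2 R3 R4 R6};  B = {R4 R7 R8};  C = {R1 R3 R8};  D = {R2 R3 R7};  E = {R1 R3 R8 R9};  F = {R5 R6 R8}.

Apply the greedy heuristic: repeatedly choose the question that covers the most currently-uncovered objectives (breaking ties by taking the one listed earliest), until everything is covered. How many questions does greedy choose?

4

Greedy: pick A (covers 4 new) → pick E (covers 3 new) → pick B (covers 1 new) → pick F (covers 1 new). Total picks: 4.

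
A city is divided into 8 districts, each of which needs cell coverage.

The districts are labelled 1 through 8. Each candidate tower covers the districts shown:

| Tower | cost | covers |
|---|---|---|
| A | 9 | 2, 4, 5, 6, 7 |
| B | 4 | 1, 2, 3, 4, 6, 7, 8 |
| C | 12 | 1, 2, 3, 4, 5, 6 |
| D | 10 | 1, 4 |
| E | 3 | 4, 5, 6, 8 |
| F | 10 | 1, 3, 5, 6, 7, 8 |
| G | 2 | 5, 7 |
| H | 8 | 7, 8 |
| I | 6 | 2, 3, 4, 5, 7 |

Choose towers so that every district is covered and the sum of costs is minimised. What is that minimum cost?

6

B, G together cover every district (B ∪ G = {1, 2, 3, 4, 5, 6, 7, 8}); total cost 4 + 2 = 6.
No covering selection has total cost below 6.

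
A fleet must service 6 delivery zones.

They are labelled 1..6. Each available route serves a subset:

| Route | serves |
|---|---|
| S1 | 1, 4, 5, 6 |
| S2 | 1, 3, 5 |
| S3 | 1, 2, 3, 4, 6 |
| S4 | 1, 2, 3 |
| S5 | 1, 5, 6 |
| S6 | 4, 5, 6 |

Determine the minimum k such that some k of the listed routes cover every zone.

Take {S3, S5}. Their union is {1, 2, 3, 4, 5, 6}, which is all 6 zones.
No single route has all 6 zones (the largest, S3, has 5), so 2 is optimal.

2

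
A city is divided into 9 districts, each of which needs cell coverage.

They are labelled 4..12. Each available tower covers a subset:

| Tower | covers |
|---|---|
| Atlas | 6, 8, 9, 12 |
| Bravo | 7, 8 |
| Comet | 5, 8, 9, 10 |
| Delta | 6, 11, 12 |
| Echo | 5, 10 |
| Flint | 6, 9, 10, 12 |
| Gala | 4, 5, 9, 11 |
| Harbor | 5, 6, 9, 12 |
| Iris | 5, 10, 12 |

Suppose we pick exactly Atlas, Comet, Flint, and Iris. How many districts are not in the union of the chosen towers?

Union of Atlas, Comet, Flint, Iris = {5, 6, 8, 9, 10, 12}.
Not covered: 4, 7, 11 — 3 districts.

3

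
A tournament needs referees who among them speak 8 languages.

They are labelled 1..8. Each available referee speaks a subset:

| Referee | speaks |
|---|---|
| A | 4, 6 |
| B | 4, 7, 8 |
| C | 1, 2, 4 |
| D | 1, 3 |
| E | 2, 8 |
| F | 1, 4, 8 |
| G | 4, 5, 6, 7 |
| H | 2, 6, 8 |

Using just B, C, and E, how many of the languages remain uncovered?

3

Union of B, C, E = {1, 2, 4, 7, 8}.
Not covered: 3, 5, 6 — 3 languages.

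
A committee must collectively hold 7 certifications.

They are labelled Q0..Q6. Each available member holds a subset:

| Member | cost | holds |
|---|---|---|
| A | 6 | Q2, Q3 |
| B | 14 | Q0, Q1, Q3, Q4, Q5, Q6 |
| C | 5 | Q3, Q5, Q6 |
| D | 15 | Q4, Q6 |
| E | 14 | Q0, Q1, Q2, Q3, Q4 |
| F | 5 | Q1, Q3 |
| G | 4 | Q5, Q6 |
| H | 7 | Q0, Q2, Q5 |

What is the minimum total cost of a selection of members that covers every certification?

E, G together cover every certification (E ∪ G = {Q0, Q1, Q2, Q3, Q4, Q5, Q6}); total cost 14 + 4 = 18.
The greedy pick C, E costs 19; no covering selection beats 18.

18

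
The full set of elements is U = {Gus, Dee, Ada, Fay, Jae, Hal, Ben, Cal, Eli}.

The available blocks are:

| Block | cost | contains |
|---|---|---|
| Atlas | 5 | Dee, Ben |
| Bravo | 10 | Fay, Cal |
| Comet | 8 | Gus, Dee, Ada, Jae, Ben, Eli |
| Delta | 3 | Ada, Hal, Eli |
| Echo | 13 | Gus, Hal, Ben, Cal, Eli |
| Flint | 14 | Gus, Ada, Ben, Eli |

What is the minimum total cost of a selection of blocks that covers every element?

21

Bravo, Comet, Delta together cover every element (Bravo ∪ Comet ∪ Delta = {Gus, Dee, Ada, Fay, Jae, Hal, Ben, Cal, Eli}); total cost 10 + 8 + 3 = 21.
No covering selection has total cost below 21.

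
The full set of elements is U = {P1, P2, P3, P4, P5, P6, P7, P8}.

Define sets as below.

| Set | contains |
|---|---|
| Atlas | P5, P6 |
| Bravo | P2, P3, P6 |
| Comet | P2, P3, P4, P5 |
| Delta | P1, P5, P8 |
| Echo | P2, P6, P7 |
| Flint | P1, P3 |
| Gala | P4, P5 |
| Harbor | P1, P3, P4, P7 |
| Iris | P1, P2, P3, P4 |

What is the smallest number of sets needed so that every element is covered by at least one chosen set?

3

Take {Bravo, Delta, Harbor}. Their union is {P1, P2, P3, P4, P5, P6, P7, P8}, which is all 8 elements.
Only Delta contains P8, so Delta is forced; the remaining 5 elements need at least 2 more sets (each remaining set adds at most 3) — so at least 3 sets are needed, and 3 is optimal.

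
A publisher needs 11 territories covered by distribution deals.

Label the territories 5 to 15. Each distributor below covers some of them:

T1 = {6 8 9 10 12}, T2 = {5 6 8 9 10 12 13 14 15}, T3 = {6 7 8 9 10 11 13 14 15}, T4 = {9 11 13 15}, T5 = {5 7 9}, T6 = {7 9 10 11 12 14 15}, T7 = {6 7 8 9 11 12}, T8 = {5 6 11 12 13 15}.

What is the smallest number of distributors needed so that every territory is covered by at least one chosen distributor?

2

T2 and T7 together: T2 ∪ T7 = {5, 6, 7, 8, 9, 10, 11, 12, 13, 14, 15} — every territory is covered.
No single distributor has all 11 territories (the largest, T2, has 9), so 2 is optimal.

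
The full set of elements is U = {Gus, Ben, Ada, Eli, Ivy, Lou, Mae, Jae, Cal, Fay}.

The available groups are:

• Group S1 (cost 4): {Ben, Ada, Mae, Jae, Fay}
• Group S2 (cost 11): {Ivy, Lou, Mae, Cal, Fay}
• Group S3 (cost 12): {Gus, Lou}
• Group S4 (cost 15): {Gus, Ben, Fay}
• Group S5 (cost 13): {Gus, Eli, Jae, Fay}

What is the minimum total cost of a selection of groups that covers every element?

28

S1, S2, S5 together cover every element (S1 ∪ S2 ∪ S5 = {Gus, Ben, Ada, Eli, Ivy, Lou, Mae, Jae, Cal, Fay}); total cost 4 + 11 + 13 = 28.
No covering selection has total cost below 28.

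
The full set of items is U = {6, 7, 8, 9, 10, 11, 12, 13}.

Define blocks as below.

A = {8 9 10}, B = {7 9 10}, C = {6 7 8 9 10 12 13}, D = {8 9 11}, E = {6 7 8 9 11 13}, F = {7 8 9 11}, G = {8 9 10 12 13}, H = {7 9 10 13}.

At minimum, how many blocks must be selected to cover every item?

2

Take {C, F}. Their union is {6, 7, 8, 9, 10, 11, 12, 13}, which is all 8 items.
No single block has all 8 items (the largest, C, has 7), so 2 is optimal.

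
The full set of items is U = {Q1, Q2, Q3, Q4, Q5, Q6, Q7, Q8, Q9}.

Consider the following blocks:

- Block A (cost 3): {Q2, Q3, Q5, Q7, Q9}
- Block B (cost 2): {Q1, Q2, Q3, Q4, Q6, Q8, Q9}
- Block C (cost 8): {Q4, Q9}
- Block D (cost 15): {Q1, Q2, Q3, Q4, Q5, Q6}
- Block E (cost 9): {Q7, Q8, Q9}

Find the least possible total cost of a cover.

A, B together cover every item (A ∪ B = {Q1, Q2, Q3, Q4, Q5, Q6, Q7, Q8, Q9}); total cost 3 + 2 = 5.
No covering selection has total cost below 5.

5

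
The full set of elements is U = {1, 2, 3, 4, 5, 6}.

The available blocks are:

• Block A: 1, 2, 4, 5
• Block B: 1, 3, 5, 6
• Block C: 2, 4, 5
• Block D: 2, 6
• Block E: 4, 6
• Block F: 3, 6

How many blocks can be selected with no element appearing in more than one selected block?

A, F are pairwise disjoint (A={1,2,4,5}; F={3,6}).
Every remaining block overlaps one of these, and no 3 of the listed blocks are pairwise disjoint, so 2 is the maximum.

2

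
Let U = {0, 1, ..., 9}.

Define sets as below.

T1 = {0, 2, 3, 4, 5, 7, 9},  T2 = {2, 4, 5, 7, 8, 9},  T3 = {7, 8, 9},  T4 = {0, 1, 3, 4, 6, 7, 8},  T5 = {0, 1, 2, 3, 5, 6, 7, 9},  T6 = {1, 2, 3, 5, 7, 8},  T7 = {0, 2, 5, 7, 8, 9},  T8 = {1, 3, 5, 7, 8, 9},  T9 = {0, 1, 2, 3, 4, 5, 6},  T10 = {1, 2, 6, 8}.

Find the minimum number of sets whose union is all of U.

T1 and T4 cover everything between them: the union {0, 1, 2, 3, 4, 5, 6, 7, 8, 9} is all of U.
No single set has all 10 items (the largest, T5, has 8), so 2 is optimal.

2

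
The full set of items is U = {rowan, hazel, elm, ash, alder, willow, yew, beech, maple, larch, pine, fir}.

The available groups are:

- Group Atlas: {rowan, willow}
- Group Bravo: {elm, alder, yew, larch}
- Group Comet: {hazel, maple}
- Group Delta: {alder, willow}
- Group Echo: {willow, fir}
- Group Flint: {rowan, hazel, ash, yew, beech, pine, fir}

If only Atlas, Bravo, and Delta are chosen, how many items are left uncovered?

Union of Atlas, Bravo, Delta = {rowan, elm, alder, willow, yew, larch}.
Not covered: hazel, ash, beech, maple, pine, fir — 6 items.

6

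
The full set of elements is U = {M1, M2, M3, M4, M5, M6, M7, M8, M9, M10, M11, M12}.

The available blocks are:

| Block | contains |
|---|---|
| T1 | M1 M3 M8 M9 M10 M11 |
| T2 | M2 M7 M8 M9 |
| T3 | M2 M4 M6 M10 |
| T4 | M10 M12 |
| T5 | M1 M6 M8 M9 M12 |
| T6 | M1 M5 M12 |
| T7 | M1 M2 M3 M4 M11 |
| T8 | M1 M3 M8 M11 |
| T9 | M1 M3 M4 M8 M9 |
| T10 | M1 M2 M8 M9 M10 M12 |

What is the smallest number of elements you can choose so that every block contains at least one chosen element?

Take H = {M1, M2, M12}. Each listed block contains at least one of these, so H is a hitting set of size 3.
No choice of 2 elements meets every block, so 3 is the minimum.

3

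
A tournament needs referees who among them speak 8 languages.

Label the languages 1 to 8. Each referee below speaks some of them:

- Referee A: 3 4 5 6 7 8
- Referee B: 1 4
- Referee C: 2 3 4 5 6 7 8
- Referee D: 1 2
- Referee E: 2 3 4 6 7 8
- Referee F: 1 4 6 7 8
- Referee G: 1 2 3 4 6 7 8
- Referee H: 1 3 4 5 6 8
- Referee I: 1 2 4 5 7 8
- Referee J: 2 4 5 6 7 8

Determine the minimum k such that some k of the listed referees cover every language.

2

G and H together: G ∪ H = {1, 2, 3, 4, 5, 6, 7, 8} — every language is covered.
No single referee has all 8 languages (the largest, C, has 7), so 2 is optimal.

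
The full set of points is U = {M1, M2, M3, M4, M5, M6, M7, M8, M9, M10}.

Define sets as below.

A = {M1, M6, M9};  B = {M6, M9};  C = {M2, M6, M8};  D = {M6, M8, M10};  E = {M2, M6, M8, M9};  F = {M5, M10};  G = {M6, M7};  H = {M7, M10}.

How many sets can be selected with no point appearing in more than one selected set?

C, F are pairwise disjoint (C={M2,M6,M8}; F={M5,M10}).
Every remaining set overlaps one of these, and no 3 of the listed sets are pairwise disjoint, so 2 is the maximum.

2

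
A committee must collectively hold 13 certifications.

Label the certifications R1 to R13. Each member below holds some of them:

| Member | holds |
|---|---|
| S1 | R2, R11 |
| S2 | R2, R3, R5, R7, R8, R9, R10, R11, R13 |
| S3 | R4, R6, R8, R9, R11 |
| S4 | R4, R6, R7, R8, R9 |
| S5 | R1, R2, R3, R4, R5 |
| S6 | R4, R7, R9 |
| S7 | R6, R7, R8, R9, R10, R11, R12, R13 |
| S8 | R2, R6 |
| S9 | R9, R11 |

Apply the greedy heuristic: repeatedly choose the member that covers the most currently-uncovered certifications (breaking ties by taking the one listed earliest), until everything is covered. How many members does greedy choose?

Greedy: pick S2 (covers 9 new) → pick S3 (covers 2 new) → pick S5 (covers 1 new) → pick S7 (covers 1 new). Total picks: 4.
(The true minimum cover uses only 2 members, so greedy is not optimal here.)

4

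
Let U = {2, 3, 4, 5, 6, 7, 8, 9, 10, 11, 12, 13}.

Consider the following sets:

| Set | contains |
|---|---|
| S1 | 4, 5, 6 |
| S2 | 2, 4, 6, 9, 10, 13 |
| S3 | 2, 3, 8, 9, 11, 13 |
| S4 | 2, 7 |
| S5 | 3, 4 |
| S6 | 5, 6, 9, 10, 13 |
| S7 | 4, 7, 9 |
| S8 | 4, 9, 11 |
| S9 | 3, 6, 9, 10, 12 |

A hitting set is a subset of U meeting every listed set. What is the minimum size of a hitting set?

The 3 points {2, 4, 6} hit every set.
The sets S4, S5, S6 are pairwise disjoint, so any hitting set needs a separate point for each — at least 3. Hence 3 is optimal.

3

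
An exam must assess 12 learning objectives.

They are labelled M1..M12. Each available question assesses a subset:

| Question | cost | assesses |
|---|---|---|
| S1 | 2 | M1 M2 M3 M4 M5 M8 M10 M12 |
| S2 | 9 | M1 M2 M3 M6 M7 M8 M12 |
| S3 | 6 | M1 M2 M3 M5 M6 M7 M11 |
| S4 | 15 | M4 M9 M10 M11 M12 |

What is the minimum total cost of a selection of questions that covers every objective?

23

S1, S3, S4 together cover every objective (S1 ∪ S3 ∪ S4 = {M1, M2, M3, M4, M5, M6, M7, M8, M9, M10, M11, M12}); total cost 2 + 6 + 15 = 23.
No covering selection has total cost below 23.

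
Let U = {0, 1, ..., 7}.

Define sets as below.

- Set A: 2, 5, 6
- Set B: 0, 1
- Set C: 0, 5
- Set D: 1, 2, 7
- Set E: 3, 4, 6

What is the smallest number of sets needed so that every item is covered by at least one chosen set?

3

C, D, and E cover everything between them: the union {0, 1, 2, 3, 4, 5, 6, 7} is all of U.
Each set has at most 3 items, and 2·3 = 6 < 8 — so at least 3 sets are needed, and 3 is optimal.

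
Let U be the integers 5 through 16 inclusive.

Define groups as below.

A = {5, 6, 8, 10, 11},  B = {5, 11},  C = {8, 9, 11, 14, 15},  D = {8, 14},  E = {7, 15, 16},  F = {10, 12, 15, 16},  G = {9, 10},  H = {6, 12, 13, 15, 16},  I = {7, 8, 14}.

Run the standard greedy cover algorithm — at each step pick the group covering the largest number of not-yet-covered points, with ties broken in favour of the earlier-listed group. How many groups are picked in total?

Greedy: pick A (covers 5 new) → pick H (covers 4 new) → pick C (covers 2 new) → pick E (covers 1 new). Total picks: 4.

4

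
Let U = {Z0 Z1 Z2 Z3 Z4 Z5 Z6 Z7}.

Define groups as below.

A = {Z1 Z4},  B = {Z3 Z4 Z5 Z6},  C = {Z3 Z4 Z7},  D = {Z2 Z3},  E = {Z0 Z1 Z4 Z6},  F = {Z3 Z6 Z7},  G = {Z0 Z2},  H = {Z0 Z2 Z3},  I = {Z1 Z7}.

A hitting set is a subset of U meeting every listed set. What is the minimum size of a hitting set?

3

T = {Z0, Z1, Z3} meets every group (each contains at least one member of T), and |T| = 3.
The groups B, G, I are pairwise disjoint, so any hitting set needs a separate element for each — at least 3. Hence 3 is optimal.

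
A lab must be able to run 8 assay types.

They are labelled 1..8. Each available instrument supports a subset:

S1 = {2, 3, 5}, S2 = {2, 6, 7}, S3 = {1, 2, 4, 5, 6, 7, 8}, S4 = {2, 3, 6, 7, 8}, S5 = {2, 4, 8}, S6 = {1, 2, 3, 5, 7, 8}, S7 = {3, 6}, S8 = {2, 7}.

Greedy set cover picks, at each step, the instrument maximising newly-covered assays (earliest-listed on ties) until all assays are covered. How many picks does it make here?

Greedy: pick S3 (covers 7 new) → pick S1 (covers 1 new). Total picks: 2.

2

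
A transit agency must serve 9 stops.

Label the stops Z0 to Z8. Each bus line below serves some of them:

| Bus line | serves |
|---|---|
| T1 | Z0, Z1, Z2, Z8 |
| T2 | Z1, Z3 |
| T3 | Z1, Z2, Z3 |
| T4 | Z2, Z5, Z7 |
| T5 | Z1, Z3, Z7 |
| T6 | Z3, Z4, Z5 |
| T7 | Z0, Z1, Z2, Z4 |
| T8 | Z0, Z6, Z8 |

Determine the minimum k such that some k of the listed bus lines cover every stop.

4

T3 and T5 and T6 and T8 together: T3 ∪ T5 ∪ T6 ∪ T8 = {Z0, Z1, Z2, Z3, Z4, Z5, Z6, Z7, Z8} — every stop is covered.
No 3 of the 8 bus lines cover everything (all 56 combinations miss at least one stop), so 4 is optimal.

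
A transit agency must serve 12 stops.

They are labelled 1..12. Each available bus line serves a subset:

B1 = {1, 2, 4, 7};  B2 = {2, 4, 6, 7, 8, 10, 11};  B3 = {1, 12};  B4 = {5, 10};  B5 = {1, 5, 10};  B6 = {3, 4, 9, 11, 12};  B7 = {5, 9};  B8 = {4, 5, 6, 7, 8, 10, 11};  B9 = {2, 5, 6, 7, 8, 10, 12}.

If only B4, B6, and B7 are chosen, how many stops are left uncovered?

Union of B4, B6, B7 = {3, 4, 5, 9, 10, 11, 12}.
Not covered: 1, 2, 6, 7, 8 — 5 stops.

5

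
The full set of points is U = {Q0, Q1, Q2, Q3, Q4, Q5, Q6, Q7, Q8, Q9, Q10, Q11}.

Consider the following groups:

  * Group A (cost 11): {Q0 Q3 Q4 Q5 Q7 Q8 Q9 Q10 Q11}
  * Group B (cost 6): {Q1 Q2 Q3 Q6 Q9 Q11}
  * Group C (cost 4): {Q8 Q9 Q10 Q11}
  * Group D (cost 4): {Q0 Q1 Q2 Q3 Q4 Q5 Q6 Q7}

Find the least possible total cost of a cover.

C, D together cover every point (C ∪ D = {Q0, Q1, Q2, Q3, Q4, Q5, Q6, Q7, Q8, Q9, Q10, Q11}); total cost 4 + 4 = 8.
No covering selection has total cost below 8.

8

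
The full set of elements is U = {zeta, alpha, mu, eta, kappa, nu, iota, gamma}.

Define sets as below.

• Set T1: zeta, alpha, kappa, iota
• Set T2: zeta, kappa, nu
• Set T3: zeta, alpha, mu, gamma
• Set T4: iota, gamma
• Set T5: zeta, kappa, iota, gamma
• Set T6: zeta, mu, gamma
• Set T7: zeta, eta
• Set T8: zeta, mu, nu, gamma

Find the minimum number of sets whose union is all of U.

Take {T1, T7, T8}. Their union is {zeta, alpha, mu, eta, kappa, nu, iota, gamma}, which is all 8 elements.
Only T7 contains eta, so T7 is forced; the remaining 6 elements need at least 2 more sets (each remaining set adds at most 3) — so at least 3 sets are needed, and 3 is optimal.

3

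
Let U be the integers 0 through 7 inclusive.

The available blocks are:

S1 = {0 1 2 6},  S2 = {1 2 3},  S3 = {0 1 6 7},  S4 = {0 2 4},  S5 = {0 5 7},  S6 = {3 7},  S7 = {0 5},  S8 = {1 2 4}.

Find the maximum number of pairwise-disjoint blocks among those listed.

S6, S7, S8 are pairwise disjoint (S6={3,7}; S7={0,5}; S8={1,2,4}).
Every remaining block overlaps one of these, and no 4 of the listed blocks are pairwise disjoint, so 3 is the maximum.

3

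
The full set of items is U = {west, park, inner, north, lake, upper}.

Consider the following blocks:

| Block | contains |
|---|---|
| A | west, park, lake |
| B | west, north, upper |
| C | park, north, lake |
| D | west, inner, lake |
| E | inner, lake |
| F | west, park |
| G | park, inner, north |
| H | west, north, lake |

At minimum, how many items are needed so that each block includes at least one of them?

3

The 3 items {park, inner, north} hit every block.
No choice of 2 items meets every block, so 3 is the minimum.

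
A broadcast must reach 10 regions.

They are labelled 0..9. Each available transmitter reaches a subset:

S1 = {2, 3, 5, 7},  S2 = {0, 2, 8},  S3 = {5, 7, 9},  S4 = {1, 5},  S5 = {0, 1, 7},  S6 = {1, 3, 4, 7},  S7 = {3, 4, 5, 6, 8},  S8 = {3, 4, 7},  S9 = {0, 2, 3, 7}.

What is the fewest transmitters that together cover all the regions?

S2 and S3 and S4 and S7 together: S2 ∪ S3 ∪ S4 ∪ S7 = {0, 1, 2, 3, 4, 5, 6, 7, 8, 9} — every region is covered.
No 3 of the 9 transmitters cover everything (all 84 combinations miss at least one region), so 4 is optimal.

4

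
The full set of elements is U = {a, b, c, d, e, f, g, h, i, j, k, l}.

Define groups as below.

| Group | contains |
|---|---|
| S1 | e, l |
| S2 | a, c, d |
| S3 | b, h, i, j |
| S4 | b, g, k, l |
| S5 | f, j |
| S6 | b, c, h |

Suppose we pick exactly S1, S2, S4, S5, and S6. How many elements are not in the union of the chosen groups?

Union of S1, S2, S4, S5, S6 = {a, b, c, d, e, f, g, h, j, k, l}.
Not covered: i — 1 element.

1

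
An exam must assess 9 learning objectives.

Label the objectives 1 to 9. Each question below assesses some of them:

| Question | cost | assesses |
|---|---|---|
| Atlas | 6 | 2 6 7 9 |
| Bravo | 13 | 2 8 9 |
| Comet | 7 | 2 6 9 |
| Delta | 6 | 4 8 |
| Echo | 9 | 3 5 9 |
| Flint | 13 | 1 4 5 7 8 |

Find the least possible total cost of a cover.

Atlas, Echo, Flint together cover every objective (Atlas ∪ Echo ∪ Flint = {1, 2, 3, 4, 5, 6, 7, 8, 9}); total cost 6 + 9 + 13 = 28.
The greedy pick Atlas, Delta, Echo, Flint costs 34; no covering selection beats 28.

28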